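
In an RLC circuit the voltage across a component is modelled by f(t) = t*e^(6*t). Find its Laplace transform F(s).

F(s) = (s - 6)^(-2)

L{e^(6t)} = 1/(s - 6).
Then apply L{t·g(t)} = -d/ds[G(s)] with G(s) = 1/(s - 6):
differentiating 1 time and applying the sign gives (s - 6)^(-2).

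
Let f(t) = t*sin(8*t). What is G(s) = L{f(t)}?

L{sin(8t)} = 8/(s^2 + 64).
Then apply L{t·g(t)} = -d/ds[H(s)] with H(s) = 8/(s^2 + 64):
differentiating 1 time and applying the sign gives 16*s/(s^2 + 64)^2.

G(s) = 16*s/(s^2 + 64)^2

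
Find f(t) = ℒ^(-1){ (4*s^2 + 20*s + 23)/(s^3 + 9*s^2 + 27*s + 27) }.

f(t) = -t^2*exp(-3*t)/2 - 4*t*exp(-3*t) + 4*exp(-3*t)

Factor the denominator: s^3 + 9*s^2 + 27*s + 27 = (s + 3)^3.
Partial fraction decomposition gives [4/(s + 3)] + [-4/(s + 3)^2] + [-1/(s + 3)^3].
Invert each term: 4/(s + 3) ↔ 4e^(-3t); -4/(s + 3)^2 ↔ -4t·e^(-3t); -1/(s + 3)^3 ↔ (-1/2)t^2·e^(-3t).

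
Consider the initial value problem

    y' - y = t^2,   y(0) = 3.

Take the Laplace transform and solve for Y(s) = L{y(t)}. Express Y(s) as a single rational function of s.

Transform both sides with L{·}.
The derivative rules (L{y'} = sY - y(0) = sY - 3) turn the left side into (s - 1)Y - (3).
The right side is L{t^2} = 2/s^3.
So (s - 1)Y = 2/s^3 + (3).
Isolate Y and clear denominators.

Y(s) = (3*s^3 + 2)/(s^4 - s^3)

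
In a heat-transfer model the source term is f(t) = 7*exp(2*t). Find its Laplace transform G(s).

G(s) = 7/(s - 2)

L{7} = 7/s.
By the first shifting theorem, multiplying by e^(2t) replaces s with s - 2.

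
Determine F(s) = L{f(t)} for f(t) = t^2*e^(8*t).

F(s) = 2/(s - 8)^3

L{e^(8t)} = 1/(s - 8).
Then apply L{t^2·g(t)} = (-1)^2 d^2/ds^2[G(s)] with G(s) = 1/(s - 8):
differentiating 2 times and applying the sign gives 2/(s - 8)^3.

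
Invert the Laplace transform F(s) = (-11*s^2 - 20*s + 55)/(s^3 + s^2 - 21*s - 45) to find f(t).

Factor the denominator: s^3 + s^2 - 21*s - 45 = (s - 5)*(s + 3)^2.
Partial fraction decomposition gives [-6/(s + 3)] + [-2/(s + 3)^2] + [-5/(s - 5)].
Invert each term: -6/(s + 3) ↔ -6e^(-3t); -2/(s + 3)^2 ↔ -2t·e^(-3t); -5/(s - 5) ↔ -5e^(5t).

f(t) = -2*t*exp(-3*t) - 5*exp(5*t) - 6*exp(-3*t)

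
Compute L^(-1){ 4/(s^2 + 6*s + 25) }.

Rewrite the denominator: s^2 + 6*s + 25 = (s + 3)^2 + 16.
The form in (s + 3) signals a first-shifting-theorem factor e^(-3t).
Since L{sin(4t)} = 4/(s^2 + 16), the inverse is exp(-3*t)*sin(4*t).

exp(-3*t)*sin(4*t)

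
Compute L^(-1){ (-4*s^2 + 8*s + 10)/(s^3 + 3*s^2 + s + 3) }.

5*sin(t) + cos(t) - 5*exp(-3*t)

Factor the denominator: s^3 + 3*s^2 + s + 3 = (s + 3)*(s^2 + 1).
Partial fraction decomposition gives [-5/(s + 3)] + [s/(s^2 + 1)] + [5/(s^2 + 1)].
Invert each term: -5/(s + 3) ↔ -5e^(-3t); 1·s/(s^2 + 1) ↔ cos(t); 5·1/(s^2 + 1) ↔ 5sin(t).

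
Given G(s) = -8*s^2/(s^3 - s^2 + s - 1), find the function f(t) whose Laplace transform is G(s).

f(t) = -4*exp(t) - 4*sin(t) - 4*cos(t)

Factor the denominator: s^3 - s^2 + s - 1 = (s - 1)*(s^2 + 1).
Partial fraction decomposition gives [-4/(s - 1)] + [-4*s/(s^2 + 1)] + [-4/(s^2 + 1)].
Invert each term: -4/(s - 1) ↔ -4e^(t); -4·s/(s^2 + 1) ↔ -4cos(t); -4·1/(s^2 + 1) ↔ -4sin(t).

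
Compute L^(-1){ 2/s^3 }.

Since L{t^2} = 2!/s^3 = 2/s^3, the inverse is t^2.

t^2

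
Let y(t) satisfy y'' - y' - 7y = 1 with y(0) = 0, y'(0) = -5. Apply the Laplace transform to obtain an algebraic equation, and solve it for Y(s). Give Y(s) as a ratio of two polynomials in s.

Transform both sides with L{·}.
With L{y''} = s^2 Y - s·y(0) - y'(0) and L{y'} = sY - y(0), with y(0) = 0, y'(0) = -5: the LHS transforms to (s^2 - s - 7)Y - (-5).
The right side is L{1} = 1/s.
So (s^2 - s - 7)Y = 1/s + (-5).
Divide through and combine into a single rational function.

Y(s) = (-5*s + 1)/(s^3 - s^2 - 7*s)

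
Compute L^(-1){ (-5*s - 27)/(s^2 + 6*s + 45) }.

-2*exp(-3*t)*sin(6*t) - 5*exp(-3*t)*cos(6*t)

Complete the square in the denominator: s^2 + 6*s + 45 = (s + 3)^2 + 6^2.
Split the numerator to match: -5*s - 27 = -5·(s + 3) - 2·6.
Invert each term: -5·(s + 3)/((s + 3)^2 + 36) ↔ -5e^(-3t)cos(6t); -2·6/((s + 3)^2 + 36) ↔ -2e^(-3t)sin(6t).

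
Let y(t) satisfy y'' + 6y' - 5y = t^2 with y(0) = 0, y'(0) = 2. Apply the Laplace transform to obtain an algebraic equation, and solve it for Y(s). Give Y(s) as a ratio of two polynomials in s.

Apply the Laplace transform to the equation.
The derivative rules (L{y''} = s^2 Y - s·y(0) - y'(0) and L{y'} = sY - y(0), with y(0) = 0, y'(0) = 2) turn the left side into (s^2 + 6*s - 5)Y - (2).
The right side is L{t^2} = 2/s^3.
So (s^2 + 6*s - 5)Y = 2/s^3 + (2).
Isolate Y and clear denominators.

Y(s) = (2*s^3 + 2)/(s^5 + 6*s^4 - 5*s^3)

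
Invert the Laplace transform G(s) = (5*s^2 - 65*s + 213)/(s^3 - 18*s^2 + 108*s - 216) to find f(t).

f(t) = 3*t^2*exp(6*t)/2 - 5*t*exp(6*t) + 5*exp(6*t)

Factor the denominator: s^3 - 18*s^2 + 108*s - 216 = (s - 6)^3.
Partial fraction decomposition gives [5/(s - 6)] + [-5/(s - 6)^2] + [3/(s - 6)^3].
Invert each term: 5/(s - 6) ↔ 5e^(6t); -5/(s - 6)^2 ↔ -5t·e^(6t); 3/(s - 6)^3 ↔ (3/2)t^2·e^(6t).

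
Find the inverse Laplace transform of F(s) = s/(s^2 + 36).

Since L{cos(6t)} = s/(s^2 + 36), the inverse is cos(6*t).

cos(6*t)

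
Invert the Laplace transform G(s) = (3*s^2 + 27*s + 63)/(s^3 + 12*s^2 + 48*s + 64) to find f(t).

f(t) = 3*t^2*exp(-4*t)/2 + 3*t*exp(-4*t) + 3*exp(-4*t)

Factor the denominator: s^3 + 12*s^2 + 48*s + 64 = (s + 4)^3.
Partial fraction decomposition gives [3/(s + 4)] + [3/(s + 4)^2] + [3/(s + 4)^3].
Invert each term: 3/(s + 4) ↔ 3e^(-4t); 3/(s + 4)^2 ↔ 3t·e^(-4t); 3/(s + 4)^3 ↔ (3/2)t^2·e^(-4t).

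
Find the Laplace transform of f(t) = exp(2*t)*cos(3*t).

L{cos(3t)} = s/(s^2 + 9).
By the first shifting theorem, multiplying by e^(2t) replaces s with s - 2.

(s - 2)/((s - 2)^2 + 9)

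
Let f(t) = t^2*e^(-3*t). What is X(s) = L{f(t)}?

X(s) = 2/(s + 3)^3

L{e^(-3t)} = 1/(s + 3).
Then apply L{t^2·g(t)} = (-1)^2 d^2/ds^2[G(s)] with G(s) = 1/(s + 3):
differentiating 2 times and applying the sign gives 2/(s + 3)^3.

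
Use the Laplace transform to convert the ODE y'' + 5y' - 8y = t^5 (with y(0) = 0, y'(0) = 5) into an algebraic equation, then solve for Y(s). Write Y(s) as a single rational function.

Take the Laplace transform of both sides.
The derivative rules (L{y''} = s^2 Y - s·y(0) - y'(0) and L{y'} = sY - y(0), with y(0) = 0, y'(0) = 5) turn the left side into (s^2 + 5*s - 8)Y - (5).
The right side is L{t^5} = 120/s^6.
So (s^2 + 5*s - 8)Y = 120/s^6 + (5).
Divide through and combine into a single rational function.

Y(s) = (5*s^6 + 120)/(s^8 + 5*s^7 - 8*s^6)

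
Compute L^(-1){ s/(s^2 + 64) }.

Since L{cos(8t)} = s/(s^2 + 64), the inverse is cos(8*t).

cos(8*t)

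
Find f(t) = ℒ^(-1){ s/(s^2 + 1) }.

Since L{cos(t)} = s/(s^2 + 1), the inverse is cos(t).

f(t) = cos(t)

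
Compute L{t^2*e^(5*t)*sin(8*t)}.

16*(3*s^2 - 30*s + 11)/(s^2 - 10*s + 89)^3

L{sin(8t)} = 8/(s^2 + 64).
Multiplying by e^(5t) shifts s → s - 5, so L{e^(5*t)*sin(8*t)} = 8/((s - 5)^2 + 64).
Then apply L{t^2·g(t)} = (-1)^2 d^2/ds^2[G(s)] with G(s) = 8/((s - 5)^2 + 64):
differentiating 2 times and applying the sign gives 16*(3*s^2 - 30*s + 11)/(s^2 - 10*s + 89)^3.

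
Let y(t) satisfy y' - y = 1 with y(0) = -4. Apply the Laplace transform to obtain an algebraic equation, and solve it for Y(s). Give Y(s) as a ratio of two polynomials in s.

Y(s) = (-4*s + 1)/(s^2 - s)

Apply the Laplace transform to the equation.
Using L{y'} = sY - y(0) = sY - (-4), the left side becomes (s - 1)Y - (-4).
The right side is L{1} = 1/s.
So (s - 1)Y = 1/s + (-4).
Divide through and combine into a single rational function.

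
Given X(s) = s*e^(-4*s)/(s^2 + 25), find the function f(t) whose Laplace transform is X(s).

The factor e^(-4s) signals a time shift by c = 4 (second shifting theorem).
L{cos(5t)} = s/(s^2 + 25), so L^-1{s/(s^2 + 25)} = cos(5*t).
Hence the inverse is u(t - 4) times that function evaluated at t - 4.

f(t) = Heaviside(t - 4)*(cos(5*t - 20))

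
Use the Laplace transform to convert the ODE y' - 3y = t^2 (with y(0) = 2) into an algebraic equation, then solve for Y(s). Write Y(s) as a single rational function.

Y(s) = (2*s^3 + 2)/(s^4 - 3*s^3)

Laplace-transform each side.
Using L{y'} = sY - y(0) = sY - 2, the left side becomes (s - 3)Y - (2).
The right side is L{t^2} = 2/s^3.
So (s - 3)Y = 2/s^3 + (2).
Isolate Y and clear denominators.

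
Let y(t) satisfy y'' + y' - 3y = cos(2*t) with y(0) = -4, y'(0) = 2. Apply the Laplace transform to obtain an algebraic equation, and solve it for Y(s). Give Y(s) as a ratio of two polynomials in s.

Y(s) = (-4*s^3 - 2*s^2 - 15*s - 8)/(s^4 + s^3 + s^2 + 4*s - 12)

Laplace-transform each side.
Using L{y''} = s^2 Y - s·y(0) - y'(0) and L{y'} = sY - y(0), with y(0) = -4, y'(0) = 2, the left side becomes (s^2 + s - 3)Y - (-4*s - 2).
The right side is L{cos(2*t)} = s/(s^2 + 4).
So (s^2 + s - 3)Y = s/(s^2 + 4) + (-4*s - 2).
Isolate Y and clear denominators.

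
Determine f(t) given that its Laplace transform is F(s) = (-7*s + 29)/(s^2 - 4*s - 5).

f(t) = -exp(5*t) - 6*exp(-t)

Factor the denominator: s^2 - 4*s - 5 = (s - 5)*(s + 1).
Partial fraction decomposition gives [-1/(s - 5)] + [-6/(s + 1)].
Invert each term: -1/(s - 5) ↔ -e^(5t); -6/(s + 1) ↔ -6e^(-t).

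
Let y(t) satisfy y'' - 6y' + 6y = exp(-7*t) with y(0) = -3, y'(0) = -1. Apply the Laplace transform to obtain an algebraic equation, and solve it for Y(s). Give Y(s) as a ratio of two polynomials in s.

Y(s) = (-3*s^2 - 4*s + 120)/(s^3 + s^2 - 36*s + 42)

Transform both sides with L{·}.
The derivative rules (L{y''} = s^2 Y - s·y(0) - y'(0) and L{y'} = sY - y(0), with y(0) = -3, y'(0) = -1) turn the left side into (s^2 - 6*s + 6)Y - (-3*s + 17).
The right side is L{exp(-7*t)} = 1/(s + 7).
So (s^2 - 6*s + 6)Y = 1/(s + 7) + (-3*s + 17).
Isolate Y and clear denominators.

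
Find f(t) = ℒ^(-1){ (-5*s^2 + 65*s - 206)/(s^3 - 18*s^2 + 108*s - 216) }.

f(t) = 2*t^2*exp(6*t) + 5*t*exp(6*t) - 5*exp(6*t)

Factor the denominator: s^3 - 18*s^2 + 108*s - 216 = (s - 6)^3.
Partial fraction decomposition gives [-5/(s - 6)] + [5/(s - 6)^2] + [4/(s - 6)^3].
Invert each term: -5/(s - 6) ↔ -5e^(6t); 5/(s - 6)^2 ↔ 5t·e^(6t); 4/(s - 6)^3 ↔ (2)t^2·e^(6t).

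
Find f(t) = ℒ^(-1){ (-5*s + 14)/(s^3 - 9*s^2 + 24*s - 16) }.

f(t) = -2*t*exp(4*t) - exp(4*t) + exp(t)

Factor the denominator: s^3 - 9*s^2 + 24*s - 16 = (s - 4)^2*(s - 1).
Partial fraction decomposition gives [-1/(s - 4)] + [-2/(s - 4)^2] + [1/(s - 1)].
Invert each term: -1/(s - 4) ↔ -e^(4t); -2/(s - 4)^2 ↔ -2t·e^(4t); 1/(s - 1) ↔ e^(t).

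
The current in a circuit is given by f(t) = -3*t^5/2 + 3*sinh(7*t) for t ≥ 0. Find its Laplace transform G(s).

By linearity of the Laplace transform, transform each term separately.
(3)·[L{sinh(7t)} = 7/(s^2 - 49)]; (-3/2)·[L{t^5} = 5!/s^6 = 120/s^6].

G(s) = 21/(s^2 - 49) - 180/s^6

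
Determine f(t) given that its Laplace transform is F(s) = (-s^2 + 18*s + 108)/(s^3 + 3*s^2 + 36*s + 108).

f(t) = 4*sin(6*t) - 2*cos(6*t) + exp(-3*t)

Factor the denominator: s^3 + 3*s^2 + 36*s + 108 = (s + 3)*(s^2 + 36).
Partial fraction decomposition gives [1/(s + 3)] + [-2*s/(s^2 + 36)] + [24/(s^2 + 36)].
Invert each term: 1/(s + 3) ↔ e^(-3t); -2·s/(s^2 + 36) ↔ -2cos(6t); 4·6/(s^2 + 36) ↔ 4sin(6t).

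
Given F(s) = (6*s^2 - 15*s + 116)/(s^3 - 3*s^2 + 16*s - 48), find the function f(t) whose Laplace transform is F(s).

f(t) = 5*exp(3*t) - 3*sin(4*t) + cos(4*t)

Factor the denominator: s^3 - 3*s^2 + 16*s - 48 = (s - 3)*(s^2 + 16).
Partial fraction decomposition gives [5/(s - 3)] + [s/(s^2 + 16)] + [-12/(s^2 + 16)].
Invert each term: 5/(s - 3) ↔ 5e^(3t); 1·s/(s^2 + 16) ↔ cos(4t); -3·4/(s^2 + 16) ↔ -3sin(4t).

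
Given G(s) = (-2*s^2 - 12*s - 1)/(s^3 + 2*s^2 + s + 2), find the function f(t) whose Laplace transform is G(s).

Factor the denominator: s^3 + 2*s^2 + s + 2 = (s + 2)*(s^2 + 1).
Partial fraction decomposition gives [3/(s + 2)] + [-5*s/(s^2 + 1)] + [-2/(s^2 + 1)].
Invert each term: 3/(s + 2) ↔ 3e^(-2t); -5·s/(s^2 + 1) ↔ -5cos(t); -2·1/(s^2 + 1) ↔ -2sin(t).

f(t) = -2*sin(t) - 5*cos(t) + 3*exp(-2*t)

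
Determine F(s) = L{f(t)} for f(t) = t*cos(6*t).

L{cos(6t)} = s/(s^2 + 36).
Then apply L{t·g(t)} = -d/ds[G(s)] with G(s) = s/(s^2 + 36):
differentiating 1 time and applying the sign gives (s - 6)*(s + 6)/(s^2 + 36)^2.

F(s) = (s - 6)*(s + 6)/(s^2 + 36)^2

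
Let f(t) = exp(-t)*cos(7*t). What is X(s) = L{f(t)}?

X(s) = (s + 1)/((s + 1)^2 + 49)

L{cos(7t)} = s/(s^2 + 49).
By the first shifting theorem, multiplying by e^(-t) replaces s with s + 1.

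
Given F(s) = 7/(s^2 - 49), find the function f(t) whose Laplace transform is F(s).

f(t) = sinh(7*t)

Since L{sinh(7t)} = 7/(s^2 - 49), the inverse is sinh(7*t).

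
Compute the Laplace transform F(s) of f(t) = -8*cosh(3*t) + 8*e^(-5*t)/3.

Apply the Laplace transform termwise.
(-8)·[L{cosh(3t)} = s/(s^2 - 9)]; (8/3)·[L{e^(-5t)} = 1/(s + 5)].

F(s) = -8*s/(s^2 - 9) + 8/(3*(s + 5))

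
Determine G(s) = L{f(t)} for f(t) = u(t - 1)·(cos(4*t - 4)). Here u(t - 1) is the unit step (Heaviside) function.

By the second shifting theorem, L{u(t - c)·g(t - c)} = e^(-cs)·H(s) with c = 1 and H(s) = L{g(t)}.
L{cos(4t)} = s/(s^2 + 16).

G(s) = s*exp(-s)/(s^2 + 16)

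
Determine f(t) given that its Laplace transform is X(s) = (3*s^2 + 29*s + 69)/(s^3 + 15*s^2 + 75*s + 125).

Factor the denominator: s^3 + 15*s^2 + 75*s + 125 = (s + 5)^3.
Partial fraction decomposition gives [3/(s + 5)] + [-1/(s + 5)^2] + [-1/(s + 5)^3].
Invert each term: 3/(s + 5) ↔ 3e^(-5t); -1/(s + 5)^2 ↔ -t·e^(-5t); -1/(s + 5)^3 ↔ (-1/2)t^2·e^(-5t).

f(t) = -t^2*exp(-5*t)/2 - t*exp(-5*t) + 3*exp(-5*t)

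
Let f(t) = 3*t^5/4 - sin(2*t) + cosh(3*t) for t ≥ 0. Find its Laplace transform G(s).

G(s) = s/(s^2 - 9) - 2/(s^2 + 4) + 90/s^6

By linearity of the Laplace transform, transform each term separately.
(-1)·[L{sin(2t)} = 2/(s^2 + 4)]; (3/4)·[L{t^5} = 5!/s^6 = 120/s^6]; L{cosh(3t)} = s/(s^2 - 9).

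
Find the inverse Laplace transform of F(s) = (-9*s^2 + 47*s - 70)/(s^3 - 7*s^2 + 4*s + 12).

Factor the denominator: s^3 - 7*s^2 + 4*s + 12 = (s - 6)*(s - 2)*(s + 1).
Partial fraction decomposition gives [-6/(s + 1)] + [1/(s - 2)] + [-4/(s - 6)].
Invert each term: -6/(s + 1) ↔ -6e^(-t); 1/(s - 2) ↔ e^(2t); -4/(s - 6) ↔ -4e^(6t).

-4*exp(6*t) + exp(2*t) - 6*exp(-t)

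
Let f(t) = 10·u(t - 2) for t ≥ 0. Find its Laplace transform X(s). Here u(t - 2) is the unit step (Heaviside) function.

By the second shifting theorem, L{u(t - c)·g(t - c)} = e^(-cs)·G(s) with c = 2 and G(s) = L{g(t)}.
L{10} = 10/s.

X(s) = 10*exp(-2*s)/s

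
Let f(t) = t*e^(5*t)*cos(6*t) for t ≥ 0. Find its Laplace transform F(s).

L{cos(6t)} = s/(s^2 + 36).
Multiplying by e^(5t) shifts s → s - 5, so L{e^(5*t)*cos(6*t)} = (s - 5)/((s - 5)^2 + 36).
Then apply L{t·g(t)} = -d/ds[G(s)] with G(s) = (s - 5)/((s - 5)^2 + 36):
differentiating 1 time and applying the sign gives (s - 11)*(s + 1)/(s^2 - 10*s + 61)^2.

F(s) = (s - 11)*(s + 1)/(s^2 - 10*s + 61)^2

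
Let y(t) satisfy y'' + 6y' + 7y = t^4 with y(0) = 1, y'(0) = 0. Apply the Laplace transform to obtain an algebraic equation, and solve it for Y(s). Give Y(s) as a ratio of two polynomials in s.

Y(s) = (s^6 + 6*s^5 + 24)/(s^7 + 6*s^6 + 7*s^5)

Laplace-transform each side.
The derivative rules (L{y''} = s^2 Y - s·y(0) - y'(0) and L{y'} = sY - y(0), with y(0) = 1, y'(0) = 0) turn the left side into (s^2 + 6*s + 7)Y - (s + 6).
The right side is L{t^4} = 24/s^5.
So (s^2 + 6*s + 7)Y = 24/s^5 + (s + 6).
Solve for Y(s) and write it as one ratio of polynomials.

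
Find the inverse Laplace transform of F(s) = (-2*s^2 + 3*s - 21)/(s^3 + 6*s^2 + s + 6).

-3*sin(t) + cos(t) - 3*exp(-6*t)

Factor the denominator: s^3 + 6*s^2 + s + 6 = (s + 6)*(s^2 + 1).
Partial fraction decomposition gives [-3/(s + 6)] + [s/(s^2 + 1)] + [-3/(s^2 + 1)].
Invert each term: -3/(s + 6) ↔ -3e^(-6t); 1·s/(s^2 + 1) ↔ cos(t); -3·1/(s^2 + 1) ↔ -3sin(t).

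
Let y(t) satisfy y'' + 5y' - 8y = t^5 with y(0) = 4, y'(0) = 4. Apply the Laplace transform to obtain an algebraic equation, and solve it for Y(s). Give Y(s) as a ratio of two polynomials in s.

Apply the Laplace transform to the equation.
The derivative rules (L{y''} = s^2 Y - s·y(0) - y'(0) and L{y'} = sY - y(0), with y(0) = 4, y'(0) = 4) turn the left side into (s^2 + 5*s - 8)Y - (4*s + 24).
The right side is L{t^5} = 120/s^6.
So (s^2 + 5*s - 8)Y = 120/s^6 + (4*s + 24).
Isolate Y and clear denominators.

Y(s) = (4*s^7 + 24*s^6 + 120)/(s^8 + 5*s^7 - 8*s^6)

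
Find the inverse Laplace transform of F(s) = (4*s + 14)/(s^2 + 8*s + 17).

Complete the square in the denominator: s^2 + 8*s + 17 = (s + 4)^2 + 1^2.
Split the numerator to match: 4*s + 14 = 4·(s + 4) - 2·1.
Invert each term: 4·(s + 4)/((s + 4)^2 + 1) ↔ 4e^(-4t)cos(t); -2·1/((s + 4)^2 + 1) ↔ -2e^(-4t)sin(t).

-2*exp(-4*t)*sin(t) + 4*exp(-4*t)*cos(t)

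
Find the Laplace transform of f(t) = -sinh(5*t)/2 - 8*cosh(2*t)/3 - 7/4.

By linearity of the Laplace transform, transform each term separately.
(-1/2)·[L{sinh(5t)} = 5/(s^2 - 25)]; L{-7/4} = (-7/4)/s; (-8/3)·[L{cosh(2t)} = s/(s^2 - 4)].

-8*s/(3*(s^2 - 4)) - 5/(2*(s^2 - 25)) - 7/(4*s)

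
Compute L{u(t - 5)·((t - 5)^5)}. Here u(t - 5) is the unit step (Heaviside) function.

120*exp(-5*s)/s^6

By the second shifting theorem, L{u(t - c)·g(t - c)} = e^(-cs)·H(s) with c = 5 and H(s) = L{g(t)}.
L{t^5} = 5!/s^6 = 120/s^6.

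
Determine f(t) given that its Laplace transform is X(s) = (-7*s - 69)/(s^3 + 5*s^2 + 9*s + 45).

Factor the denominator: s^3 + 5*s^2 + 9*s + 45 = (s + 5)*(s^2 + 9).
Partial fraction decomposition gives [-1/(s + 5)] + [s/(s^2 + 9)] + [-12/(s^2 + 9)].
Invert each term: -1/(s + 5) ↔ -e^(-5t); 1·s/(s^2 + 9) ↔ cos(3t); -4·3/(s^2 + 9) ↔ -4sin(3t).

f(t) = -4*sin(3*t) + cos(3*t) - exp(-5*t)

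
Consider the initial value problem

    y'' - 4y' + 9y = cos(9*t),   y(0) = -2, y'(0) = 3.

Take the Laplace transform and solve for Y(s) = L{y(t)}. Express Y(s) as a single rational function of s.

Laplace-transform each side.
With L{y''} = s^2 Y - s·y(0) - y'(0) and L{y'} = sY - y(0), with y(0) = -2, y'(0) = 3: the LHS transforms to (s^2 - 4*s + 9)Y - (-2*s + 11).
The right side is L{cos(9*t)} = s/(s^2 + 81).
So (s^2 - 4*s + 9)Y = s/(s^2 + 81) + (-2*s + 11).
Isolate Y and clear denominators.

Y(s) = (-2*s^3 + 11*s^2 - 161*s + 891)/(s^4 - 4*s^3 + 90*s^2 - 324*s + 729)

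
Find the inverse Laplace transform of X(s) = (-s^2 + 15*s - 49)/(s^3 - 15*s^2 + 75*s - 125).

Factor the denominator: s^3 - 15*s^2 + 75*s - 125 = (s - 5)^3.
Partial fraction decomposition gives [-1/(s - 5)] + [5/(s - 5)^2] + [(s - 5)^(-3)].
Invert each term: -1/(s - 5) ↔ -e^(5t); 5/(s - 5)^2 ↔ 5t·e^(5t); 1/(s - 5)^3 ↔ (1/2)t^2·e^(5t).

t^2*exp(5*t)/2 + 5*t*exp(5*t) - exp(5*t)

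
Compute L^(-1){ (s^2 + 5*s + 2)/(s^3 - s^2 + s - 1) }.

4*exp(t) + 2*sin(t) - 3*cos(t)

Factor the denominator: s^3 - s^2 + s - 1 = (s - 1)*(s^2 + 1).
Partial fraction decomposition gives [4/(s - 1)] + [-3*s/(s^2 + 1)] + [2/(s^2 + 1)].
Invert each term: 4/(s - 1) ↔ 4e^(t); -3·s/(s^2 + 1) ↔ -3cos(t); 2·1/(s^2 + 1) ↔ 2sin(t).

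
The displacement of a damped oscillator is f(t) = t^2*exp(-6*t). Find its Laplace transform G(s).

G(s) = 2/(s + 6)^3

L{e^(-6t)} = 1/(s + 6).
Then apply L{t^2·g(t)} = (-1)^2 d^2/ds^2[H(s)] with H(s) = 1/(s + 6):
differentiating 2 times and applying the sign gives 2/(s + 6)^3.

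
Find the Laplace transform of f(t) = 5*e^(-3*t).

5/(s + 3)

L{5} = 5/s.
By the first shifting theorem, multiplying by e^(-3t) replaces s with s + 3.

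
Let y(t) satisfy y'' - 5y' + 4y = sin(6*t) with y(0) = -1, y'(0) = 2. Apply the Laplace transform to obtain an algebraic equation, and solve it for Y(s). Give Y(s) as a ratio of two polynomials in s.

Laplace-transform each side.
With L{y''} = s^2 Y - s·y(0) - y'(0) and L{y'} = sY - y(0), with y(0) = -1, y'(0) = 2: the LHS transforms to (s^2 - 5*s + 4)Y - (-s + 7).
The right side is L{sin(6*t)} = 6/(s^2 + 36).
So (s^2 - 5*s + 4)Y = 6/(s^2 + 36) + (-s + 7).
Isolate Y and clear denominators.

Y(s) = (-s^3 + 7*s^2 - 36*s + 258)/(s^4 - 5*s^3 + 40*s^2 - 180*s + 144)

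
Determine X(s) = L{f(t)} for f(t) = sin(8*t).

X(s) = 8/(s^2 + 64)

L{sin(8t)} = 8/(s^2 + 64).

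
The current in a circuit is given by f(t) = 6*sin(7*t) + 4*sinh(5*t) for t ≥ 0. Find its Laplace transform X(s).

X(s) = 42/(s^2 + 49) + 20/(s^2 - 25)

By linearity of the Laplace transform, transform each term separately.
(4)·[L{sinh(5t)} = 5/(s^2 - 25)]; (6)·[L{sin(7t)} = 7/(s^2 + 49)].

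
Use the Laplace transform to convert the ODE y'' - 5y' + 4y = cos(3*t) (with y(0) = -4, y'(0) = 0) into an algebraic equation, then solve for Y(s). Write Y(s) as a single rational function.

Apply the Laplace transform to the equation.
Using L{y''} = s^2 Y - s·y(0) - y'(0) and L{y'} = sY - y(0), with y(0) = -4, y'(0) = 0, the left side becomes (s^2 - 5*s + 4)Y - (-4*s + 20).
The right side is L{cos(3*t)} = s/(s^2 + 9).
So (s^2 - 5*s + 4)Y = s/(s^2 + 9) + (-4*s + 20).
Solve for Y(s) and write it as one ratio of polynomials.

Y(s) = (-4*s^3 + 20*s^2 - 35*s + 180)/(s^4 - 5*s^3 + 13*s^2 - 45*s + 36)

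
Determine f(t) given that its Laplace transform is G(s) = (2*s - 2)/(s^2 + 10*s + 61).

f(t) = -2*exp(-5*t)*sin(6*t) + 2*exp(-5*t)*cos(6*t)

Complete the square in the denominator: s^2 + 10*s + 61 = (s + 5)^2 + 6^2.
Split the numerator to match: 2*s - 2 = 2·(s + 5) - 2·6.
Invert each term: 2·(s + 5)/((s + 5)^2 + 36) ↔ 2e^(-5t)cos(6t); -2·6/((s + 5)^2 + 36) ↔ -2e^(-5t)sin(6t).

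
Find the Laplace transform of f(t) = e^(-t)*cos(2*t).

(s + 1)/((s + 1)^2 + 4)

L{cos(2t)} = s/(s^2 + 4).
By the first shifting theorem, multiplying by e^(-t) replaces s with s + 1.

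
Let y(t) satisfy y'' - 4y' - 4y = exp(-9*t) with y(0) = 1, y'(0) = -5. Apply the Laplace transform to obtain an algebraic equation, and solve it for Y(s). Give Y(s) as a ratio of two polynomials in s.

Apply the Laplace transform to the equation.
The derivative rules (L{y''} = s^2 Y - s·y(0) - y'(0) and L{y'} = sY - y(0), with y(0) = 1, y'(0) = -5) turn the left side into (s^2 - 4*s - 4)Y - (s - 9).
The right side is L{exp(-9*t)} = 1/(s + 9).
So (s^2 - 4*s - 4)Y = 1/(s + 9) + (s - 9).
Solve for Y(s) and write it as one ratio of polynomials.

Y(s) = (s^2 - 80)/(s^3 + 5*s^2 - 40*s - 36)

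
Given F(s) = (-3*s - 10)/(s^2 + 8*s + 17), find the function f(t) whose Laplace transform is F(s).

Complete the square in the denominator: s^2 + 8*s + 17 = (s + 4)^2 + 1^2.
Split the numerator to match: -3*s - 10 = -3·(s + 4) + 2·1.
Invert each term: -3·(s + 4)/((s + 4)^2 + 1) ↔ -3e^(-4t)cos(t); 2·1/((s + 4)^2 + 1) ↔ 2e^(-4t)sin(t).

f(t) = 2*exp(-4*t)*sin(t) - 3*exp(-4*t)*cos(t)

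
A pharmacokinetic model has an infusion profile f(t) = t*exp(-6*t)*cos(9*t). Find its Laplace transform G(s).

G(s) = (s - 3)*(s + 15)/(s^2 + 12*s + 117)^2

L{cos(9t)} = s/(s^2 + 81).
Multiplying by e^(-6t) shifts s → s + 6, so L{exp(-6*t)*cos(9*t)} = (s + 6)/((s + 6)^2 + 81).
Then apply L{t·g(t)} = -d/ds[H(s)] with H(s) = (s + 6)/((s + 6)^2 + 81):
differentiating 1 time and applying the sign gives (s - 3)*(s + 15)/(s^2 + 12*s + 117)^2.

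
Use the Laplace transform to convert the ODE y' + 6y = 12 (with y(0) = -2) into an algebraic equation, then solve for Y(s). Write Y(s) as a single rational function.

Take the Laplace transform of both sides.
The derivative rules (L{y'} = sY - y(0) = sY - (-2)) turn the left side into (s + 6)Y - (-2).
The right side is L{12} = 12/s.
So (s + 6)Y = 12/s + (-2).
Solve for Y(s) and write it as one ratio of polynomials.

Y(s) = (-2*s + 12)/(s^2 + 6*s)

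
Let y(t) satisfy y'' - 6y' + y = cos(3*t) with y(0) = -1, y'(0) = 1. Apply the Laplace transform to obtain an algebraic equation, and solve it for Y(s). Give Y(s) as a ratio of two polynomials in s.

Y(s) = (-s^3 + 7*s^2 - 8*s + 63)/(s^4 - 6*s^3 + 10*s^2 - 54*s + 9)

Apply the Laplace transform to the equation.
Using L{y''} = s^2 Y - s·y(0) - y'(0) and L{y'} = sY - y(0), with y(0) = -1, y'(0) = 1, the left side becomes (s^2 - 6*s + 1)Y - (-s + 7).
The right side is L{cos(3*t)} = s/(s^2 + 9).
So (s^2 - 6*s + 1)Y = s/(s^2 + 9) + (-s + 7).
Solve for Y(s) and write it as one ratio of polynomials.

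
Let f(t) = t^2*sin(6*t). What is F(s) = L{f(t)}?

L{sin(6t)} = 6/(s^2 + 36).
Then apply L{t^2·g(t)} = (-1)^2 d^2/ds^2[G(s)] with G(s) = 6/(s^2 + 36):
differentiating 2 times and applying the sign gives 36*(s^2 - 12)/(s^2 + 36)^3.

F(s) = 36*(s^2 - 12)/(s^2 + 36)^3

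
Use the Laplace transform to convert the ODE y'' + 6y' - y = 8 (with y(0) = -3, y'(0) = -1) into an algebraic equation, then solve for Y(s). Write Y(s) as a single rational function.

Apply the Laplace transform to the equation.
Using L{y''} = s^2 Y - s·y(0) - y'(0) and L{y'} = sY - y(0), with y(0) = -3, y'(0) = -1, the left side becomes (s^2 + 6*s - 1)Y - (-3*s - 19).
The right side is L{8} = 8/s.
So (s^2 + 6*s - 1)Y = 8/s + (-3*s - 19).
Solve for Y(s) and write it as one ratio of polynomials.

Y(s) = (-3*s^2 - 19*s + 8)/(s^3 + 6*s^2 - s)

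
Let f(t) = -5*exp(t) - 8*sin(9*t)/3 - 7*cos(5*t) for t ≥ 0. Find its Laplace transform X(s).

By linearity of the Laplace transform, transform each term separately.
(-7)·[L{cos(5t)} = s/(s^2 + 25)]; (-8/3)·[L{sin(9t)} = 9/(s^2 + 81)]; (-5)·[L{e^(t)} = 1/(s - 1)].

X(s) = -7*s/(s^2 + 25) - 24/(s^2 + 81) - 5/(s - 1)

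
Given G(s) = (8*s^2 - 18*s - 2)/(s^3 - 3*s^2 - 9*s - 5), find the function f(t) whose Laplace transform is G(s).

Factor the denominator: s^3 - 3*s^2 - 9*s - 5 = (s - 5)*(s + 1)^2.
Partial fraction decomposition gives [5/(s + 1)] + [-4/(s + 1)^2] + [3/(s - 5)].
Invert each term: 5/(s + 1) ↔ 5e^(-t); -4/(s + 1)^2 ↔ -4t·e^(-t); 3/(s - 5) ↔ 3e^(5t).

f(t) = -4*t*exp(-t) + 3*exp(5*t) + 5*exp(-t)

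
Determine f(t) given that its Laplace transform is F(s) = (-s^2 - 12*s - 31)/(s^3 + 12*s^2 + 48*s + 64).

Factor the denominator: s^3 + 12*s^2 + 48*s + 64 = (s + 4)^3.
Partial fraction decomposition gives [-1/(s + 4)] + [-4/(s + 4)^2] + [(s + 4)^(-3)].
Invert each term: -1/(s + 4) ↔ -e^(-4t); -4/(s + 4)^2 ↔ -4t·e^(-4t); 1/(s + 4)^3 ↔ (1/2)t^2·e^(-4t).

f(t) = t^2*exp(-4*t)/2 - 4*t*exp(-4*t) - exp(-4*t)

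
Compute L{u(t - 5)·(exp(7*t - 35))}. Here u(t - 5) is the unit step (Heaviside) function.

By the second shifting theorem, L{u(t - c)·g(t - c)} = e^(-cs)·H(s) with c = 5 and H(s) = L{g(t)}.
L{e^(7t)} = 1/(s - 7).

exp(-5*s)/(s - 7)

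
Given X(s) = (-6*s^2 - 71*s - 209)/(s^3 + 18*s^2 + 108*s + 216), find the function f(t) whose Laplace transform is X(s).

Factor the denominator: s^3 + 18*s^2 + 108*s + 216 = (s + 6)^3.
Partial fraction decomposition gives [-6/(s + 6)] + [(s + 6)^(-2)] + [(s + 6)^(-3)].
Invert each term: -6/(s + 6) ↔ -6e^(-6t); 1/(s + 6)^2 ↔ t·e^(-6t); 1/(s + 6)^3 ↔ (1/2)t^2·e^(-6t).

f(t) = t^2*exp(-6*t)/2 + t*exp(-6*t) - 6*exp(-6*t)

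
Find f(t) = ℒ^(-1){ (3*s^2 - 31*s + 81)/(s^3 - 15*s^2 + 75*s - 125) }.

f(t) = t^2*exp(5*t)/2 - t*exp(5*t) + 3*exp(5*t)

Factor the denominator: s^3 - 15*s^2 + 75*s - 125 = (s - 5)^3.
Partial fraction decomposition gives [3/(s - 5)] + [-1/(s - 5)^2] + [(s - 5)^(-3)].
Invert each term: 3/(s - 5) ↔ 3e^(5t); -1/(s - 5)^2 ↔ -t·e^(5t); 1/(s - 5)^3 ↔ (1/2)t^2·e^(5t).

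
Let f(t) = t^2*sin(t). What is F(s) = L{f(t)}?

L{sin(t)} = 1/(s^2 + 1).
Then apply L{t^2·g(t)} = (-1)^2 d^2/ds^2[G(s)] with G(s) = 1/(s^2 + 1):
differentiating 2 times and applying the sign gives 2*(3*s^2 - 1)/(s^2 + 1)^3.

F(s) = 2*(3*s^2 - 1)/(s^2 + 1)^3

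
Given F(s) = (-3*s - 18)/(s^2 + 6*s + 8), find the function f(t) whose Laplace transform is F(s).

Factor the denominator: s^2 + 6*s + 8 = (s + 2)*(s + 4).
Partial fraction decomposition gives [-6/(s + 2)] + [3/(s + 4)].
Invert each term: -6/(s + 2) ↔ -6e^(-2t); 3/(s + 4) ↔ 3e^(-4t).

f(t) = -6*exp(-2*t) + 3*exp(-4*t)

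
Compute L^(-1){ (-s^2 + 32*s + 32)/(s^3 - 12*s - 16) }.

6*t*exp(-2*t) + 4*exp(4*t) - 5*exp(-2*t)

Factor the denominator: s^3 - 12*s - 16 = (s - 4)*(s + 2)^2.
Partial fraction decomposition gives [-5/(s + 2)] + [6/(s + 2)^2] + [4/(s - 4)].
Invert each term: -5/(s + 2) ↔ -5e^(-2t); 6/(s + 2)^2 ↔ 6t·e^(-2t); 4/(s - 4) ↔ 4e^(4t).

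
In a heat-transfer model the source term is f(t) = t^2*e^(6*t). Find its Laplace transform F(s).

F(s) = 2/(s - 6)^3

L{e^(6t)} = 1/(s - 6).
Then apply L{t^2·g(t)} = (-1)^2 d^2/ds^2[G(s)] with G(s) = 1/(s - 6):
differentiating 2 times and applying the sign gives 2/(s - 6)^3.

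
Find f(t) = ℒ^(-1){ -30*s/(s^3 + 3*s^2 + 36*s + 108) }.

Factor the denominator: s^3 + 3*s^2 + 36*s + 108 = (s + 3)*(s^2 + 36).
Partial fraction decomposition gives [2/(s + 3)] + [-2*s/(s^2 + 36)] + [-24/(s^2 + 36)].
Invert each term: 2/(s + 3) ↔ 2e^(-3t); -2·s/(s^2 + 36) ↔ -2cos(6t); -4·6/(s^2 + 36) ↔ -4sin(6t).

f(t) = -4*sin(6*t) - 2*cos(6*t) + 2*exp(-3*t)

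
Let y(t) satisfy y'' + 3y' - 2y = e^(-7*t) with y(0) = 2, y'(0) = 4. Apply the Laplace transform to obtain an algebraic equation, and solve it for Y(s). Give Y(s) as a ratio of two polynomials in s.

Transform both sides with L{·}.
Using L{y''} = s^2 Y - s·y(0) - y'(0) and L{y'} = sY - y(0), with y(0) = 2, y'(0) = 4, the left side becomes (s^2 + 3*s - 2)Y - (2*s + 10).
The right side is L{e^(-7*t)} = 1/(s + 7).
So (s^2 + 3*s - 2)Y = 1/(s + 7) + (2*s + 10).
Solve for Y(s) and write it as one ratio of polynomials.

Y(s) = (2*s^2 + 24*s + 71)/(s^3 + 10*s^2 + 19*s - 14)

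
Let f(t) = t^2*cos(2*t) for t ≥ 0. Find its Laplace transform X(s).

X(s) = 2*s*(s^2 - 12)/(s^2 + 4)^3

L{cos(2t)} = s/(s^2 + 4).
Then apply L{t^2·g(t)} = (-1)^2 d^2/ds^2[G(s)] with G(s) = s/(s^2 + 4):
differentiating 2 times and applying the sign gives 2*s*(s^2 - 12)/(s^2 + 4)^3.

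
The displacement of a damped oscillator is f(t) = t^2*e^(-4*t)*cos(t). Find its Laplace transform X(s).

L{cos(t)} = s/(s^2 + 1).
Multiplying by e^(-4t) shifts s → s + 4, so L{e^(-4*t)*cos(t)} = (s + 4)/((s + 4)^2 + 1).
Then apply L{t^2·g(t)} = (-1)^2 d^2/ds^2[G(s)] with G(s) = (s + 4)/((s + 4)^2 + 1):
differentiating 2 times and applying the sign gives 2*(s + 4)*(s^2 + 8*s + 13)/(s^2 + 8*s + 17)^3.

X(s) = 2*(s + 4)*(s^2 + 8*s + 13)/(s^2 + 8*s + 17)^3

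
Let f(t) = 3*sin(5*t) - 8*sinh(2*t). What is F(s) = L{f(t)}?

The transform is linear, so treat each term independently.
(3)·[L{sin(5t)} = 5/(s^2 + 25)]; (-8)·[L{sinh(2t)} = 2/(s^2 - 4)].

F(s) = 15/(s^2 + 25) - 16/(s^2 - 4)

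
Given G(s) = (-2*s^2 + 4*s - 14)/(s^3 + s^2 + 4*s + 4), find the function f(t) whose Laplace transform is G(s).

f(t) = sin(2*t) + 2*cos(2*t) - 4*exp(-t)

Factor the denominator: s^3 + s^2 + 4*s + 4 = (s + 1)*(s^2 + 4).
Partial fraction decomposition gives [-4/(s + 1)] + [2*s/(s^2 + 4)] + [2/(s^2 + 4)].
Invert each term: -4/(s + 1) ↔ -4e^(-t); 2·s/(s^2 + 4) ↔ 2cos(2t); 1·2/(s^2 + 4) ↔ sin(2t).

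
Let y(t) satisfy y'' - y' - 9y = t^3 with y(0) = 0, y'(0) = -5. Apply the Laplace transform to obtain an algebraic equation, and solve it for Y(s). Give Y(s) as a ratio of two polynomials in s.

Apply the Laplace transform to the equation.
The derivative rules (L{y''} = s^2 Y - s·y(0) - y'(0) and L{y'} = sY - y(0), with y(0) = 0, y'(0) = -5) turn the left side into (s^2 - s - 9)Y - (-5).
The right side is L{t^3} = 6/s^4.
So (s^2 - s - 9)Y = 6/s^4 + (-5).
Isolate Y and clear denominators.

Y(s) = (-5*s^4 + 6)/(s^6 - s^5 - 9*s^4)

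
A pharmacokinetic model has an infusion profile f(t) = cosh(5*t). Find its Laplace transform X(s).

L{cosh(5t)} = s/(s^2 - 25).

X(s) = s/(s^2 - 25)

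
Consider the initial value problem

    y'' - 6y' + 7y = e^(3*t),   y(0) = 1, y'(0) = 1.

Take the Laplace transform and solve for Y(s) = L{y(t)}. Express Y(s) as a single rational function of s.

Y(s) = (s^2 - 8*s + 16)/(s^3 - 9*s^2 + 25*s - 21)

Laplace-transform each side.
The derivative rules (L{y''} = s^2 Y - s·y(0) - y'(0) and L{y'} = sY - y(0), with y(0) = 1, y'(0) = 1) turn the left side into (s^2 - 6*s + 7)Y - (s - 5).
The right side is L{e^(3*t)} = 1/(s - 3).
So (s^2 - 6*s + 7)Y = 1/(s - 3) + (s - 5).
Solve for Y(s) and write it as one ratio of polynomials.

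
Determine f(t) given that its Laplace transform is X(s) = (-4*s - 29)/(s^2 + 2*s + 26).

f(t) = -5*exp(-t)*sin(5*t) - 4*exp(-t)*cos(5*t)

Complete the square in the denominator: s^2 + 2*s + 26 = (s + 1)^2 + 5^2.
Split the numerator to match: -4*s - 29 = -4·(s + 1) - 5·5.
Invert each term: -4·(s + 1)/((s + 1)^2 + 25) ↔ -4e^(-t)cos(5t); -5·5/((s + 1)^2 + 25) ↔ -5e^(-t)sin(5t).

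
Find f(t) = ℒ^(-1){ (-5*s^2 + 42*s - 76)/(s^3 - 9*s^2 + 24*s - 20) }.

Factor the denominator: s^3 - 9*s^2 + 24*s - 20 = (s - 5)*(s - 2)^2.
Partial fraction decomposition gives [-6/(s - 2)] + [4/(s - 2)^2] + [1/(s - 5)].
Invert each term: -6/(s - 2) ↔ -6e^(2t); 4/(s - 2)^2 ↔ 4t·e^(2t); 1/(s - 5) ↔ e^(5t).

f(t) = 4*t*exp(2*t) + exp(5*t) - 6*exp(2*t)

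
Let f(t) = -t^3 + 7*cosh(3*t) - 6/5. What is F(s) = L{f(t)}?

The transform is linear, so treat each term independently.
(7)·[L{cosh(3t)} = s/(s^2 - 9)]; L{-6/5} = (-6/5)/s; (-1)·[L{t^3} = 3!/s^4 = 6/s^4].

F(s) = 7*s/(s^2 - 9) - 6/(5*s) - 6/s^4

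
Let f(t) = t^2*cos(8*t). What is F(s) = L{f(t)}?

F(s) = 2*s*(s^2 - 192)/(s^2 + 64)^3

L{cos(8t)} = s/(s^2 + 64).
Then apply L{t^2·g(t)} = (-1)^2 d^2/ds^2[G(s)] with G(s) = s/(s^2 + 64):
differentiating 2 times and applying the sign gives 2*s*(s^2 - 192)/(s^2 + 64)^3.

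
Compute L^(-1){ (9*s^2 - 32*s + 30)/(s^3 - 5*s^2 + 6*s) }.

Factor the denominator: s^3 - 5*s^2 + 6*s = s*(s - 3)*(s - 2).
Partial fraction decomposition gives [-1/(s - 2)] + [5/s] + [5/(s - 3)].
Invert each term: -1/(s - 2) ↔ -e^(2t); 5/(s - 0) ↔ 5e^(0t); 5/(s - 3) ↔ 5e^(3t).

5*exp(3*t) - exp(2*t) + 5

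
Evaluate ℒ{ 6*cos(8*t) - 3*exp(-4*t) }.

6*s/(s^2 + 64) - 3/(s + 4)

Apply the Laplace transform termwise.
(-3)·[L{e^(-4t)} = 1/(s + 4)]; (6)·[L{cos(8t)} = s/(s^2 + 64)].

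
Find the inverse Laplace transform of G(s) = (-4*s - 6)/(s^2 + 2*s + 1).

-2*t*exp(-t) - 4*exp(-t)

Factor the denominator: s^2 + 2*s + 1 = (s + 1)^2.
Partial fraction decomposition gives [-4/(s + 1)] + [-2/(s + 1)^2].
Invert each term: -4/(s + 1) ↔ -4e^(-t); -2/(s + 1)^2 ↔ -2t·e^(-t).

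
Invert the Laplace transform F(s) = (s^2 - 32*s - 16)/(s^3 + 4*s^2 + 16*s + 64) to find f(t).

f(t) = -5*sin(4*t) - 3*cos(4*t) + 4*exp(-4*t)

Factor the denominator: s^3 + 4*s^2 + 16*s + 64 = (s + 4)*(s^2 + 16).
Partial fraction decomposition gives [4/(s + 4)] + [-3*s/(s^2 + 16)] + [-20/(s^2 + 16)].
Invert each term: 4/(s + 4) ↔ 4e^(-4t); -3·s/(s^2 + 16) ↔ -3cos(4t); -5·4/(s^2 + 16) ↔ -5sin(4t).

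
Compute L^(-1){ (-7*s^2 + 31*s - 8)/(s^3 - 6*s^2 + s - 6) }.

Factor the denominator: s^3 - 6*s^2 + s - 6 = (s - 6)*(s^2 + 1).
Partial fraction decomposition gives [-2/(s - 6)] + [-5*s/(s^2 + 1)] + [1/(s^2 + 1)].
Invert each term: -2/(s - 6) ↔ -2e^(6t); -5·s/(s^2 + 1) ↔ -5cos(t); 1·1/(s^2 + 1) ↔ sin(t).

-2*exp(6*t) + sin(t) - 5*cos(t)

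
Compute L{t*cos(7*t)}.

(s - 7)*(s + 7)/(s^2 + 49)^2

L{cos(7t)} = s/(s^2 + 49).
Then apply L{t·g(t)} = -d/ds[G(s)] with G(s) = s/(s^2 + 49):
differentiating 1 time and applying the sign gives (s - 7)*(s + 7)/(s^2 + 49)^2.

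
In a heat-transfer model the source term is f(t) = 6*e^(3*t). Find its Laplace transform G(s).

G(s) = 6/(s - 3)

L{6} = 6/s.
By the first shifting theorem, multiplying by e^(3t) replaces s with s - 3.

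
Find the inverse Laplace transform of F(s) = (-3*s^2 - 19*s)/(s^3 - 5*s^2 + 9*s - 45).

Factor the denominator: s^3 - 5*s^2 + 9*s - 45 = (s - 5)*(s^2 + 9).
Partial fraction decomposition gives [-5/(s - 5)] + [2*s/(s^2 + 9)] + [-9/(s^2 + 9)].
Invert each term: -5/(s - 5) ↔ -5e^(5t); 2·s/(s^2 + 9) ↔ 2cos(3t); -3·3/(s^2 + 9) ↔ -3sin(3t).

-5*exp(5*t) - 3*sin(3*t) + 2*cos(3*t)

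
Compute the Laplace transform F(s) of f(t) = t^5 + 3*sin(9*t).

F(s) = 27/(s^2 + 81) + 120/s^6

By linearity of the Laplace transform, transform each term separately.
L{t^5} = 5!/s^6 = 120/s^6; (3)·[L{sin(9t)} = 9/(s^2 + 81)].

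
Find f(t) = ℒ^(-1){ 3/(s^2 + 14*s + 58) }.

Rewrite the denominator: s^2 + 14*s + 58 = (s + 7)^2 + 9.
The form in (s + 7) signals a first-shifting-theorem factor e^(-7t).
Since L{sin(3t)} = 3/(s^2 + 9), the inverse is e^(-7*t)*sin(3*t).

f(t) = exp(-7*t)*sin(3*t)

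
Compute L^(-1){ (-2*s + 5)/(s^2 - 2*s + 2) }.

Complete the square in the denominator: s^2 - 2*s + 2 = (s - 1)^2 + 1^2.
Split the numerator to match: -2*s + 5 = -2·(s - 1) + 3·1.
Invert each term: -2·(s - 1)/((s - 1)^2 + 1) ↔ -2e^(t)cos(t); 3·1/((s - 1)^2 + 1) ↔ 3e^(t)sin(t).

3*exp(t)*sin(t) - 2*exp(t)*cos(t)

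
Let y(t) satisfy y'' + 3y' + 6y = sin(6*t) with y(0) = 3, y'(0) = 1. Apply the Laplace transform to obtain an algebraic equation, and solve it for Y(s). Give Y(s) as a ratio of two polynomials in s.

Y(s) = (3*s^3 + 10*s^2 + 108*s + 366)/(s^4 + 3*s^3 + 42*s^2 + 108*s + 216)

Apply the Laplace transform to the equation.
The derivative rules (L{y''} = s^2 Y - s·y(0) - y'(0) and L{y'} = sY - y(0), with y(0) = 3, y'(0) = 1) turn the left side into (s^2 + 3*s + 6)Y - (3*s + 10).
The right side is L{sin(6*t)} = 6/(s^2 + 36).
So (s^2 + 3*s + 6)Y = 6/(s^2 + 36) + (3*s + 10).
Solve for Y(s) and write it as one ratio of polynomials.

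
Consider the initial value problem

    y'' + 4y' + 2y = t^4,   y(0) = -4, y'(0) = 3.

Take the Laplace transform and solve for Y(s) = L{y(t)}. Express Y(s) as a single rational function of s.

Laplace-transform each side.
The derivative rules (L{y''} = s^2 Y - s·y(0) - y'(0) and L{y'} = sY - y(0), with y(0) = -4, y'(0) = 3) turn the left side into (s^2 + 4*s + 2)Y - (-4*s - 13).
The right side is L{t^4} = 24/s^5.
So (s^2 + 4*s + 2)Y = 24/s^5 + (-4*s - 13).
Solve for Y(s) and write it as one ratio of polynomials.

Y(s) = (-4*s^6 - 13*s^5 + 24)/(s^7 + 4*s^6 + 2*s^5)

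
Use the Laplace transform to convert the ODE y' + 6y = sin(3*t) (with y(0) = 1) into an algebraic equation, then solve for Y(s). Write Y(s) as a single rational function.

Transform both sides with L{·}.
With L{y'} = sY - y(0) = sY - 1: the LHS transforms to (s + 6)Y - (1).
The right side is L{sin(3*t)} = 3/(s^2 + 9).
So (s + 6)Y = 3/(s^2 + 9) + (1).
Divide through and combine into a single rational function.

Y(s) = (s^2 + 12)/(s^3 + 6*s^2 + 9*s + 54)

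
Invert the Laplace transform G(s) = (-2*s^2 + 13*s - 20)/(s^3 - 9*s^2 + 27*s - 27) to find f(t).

Factor the denominator: s^3 - 9*s^2 + 27*s - 27 = (s - 3)^3.
Partial fraction decomposition gives [-2/(s - 3)] + [(s - 3)^(-2)] + [(s - 3)^(-3)].
Invert each term: -2/(s - 3) ↔ -2e^(3t); 1/(s - 3)^2 ↔ t·e^(3t); 1/(s - 3)^3 ↔ (1/2)t^2·e^(3t).

f(t) = t^2*exp(3*t)/2 + t*exp(3*t) - 2*exp(3*t)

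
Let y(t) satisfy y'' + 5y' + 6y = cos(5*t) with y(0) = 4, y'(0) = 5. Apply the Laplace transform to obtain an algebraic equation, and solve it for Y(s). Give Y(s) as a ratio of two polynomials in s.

Take the Laplace transform of both sides.
With L{y''} = s^2 Y - s·y(0) - y'(0) and L{y'} = sY - y(0), with y(0) = 4, y'(0) = 5: the LHS transforms to (s^2 + 5*s + 6)Y - (4*s + 25).
The right side is L{cos(5*t)} = s/(s^2 + 25).
So (s^2 + 5*s + 6)Y = s/(s^2 + 25) + (4*s + 25).
Divide through and combine into a single rational function.

Y(s) = (4*s^3 + 25*s^2 + 101*s + 625)/(s^4 + 5*s^3 + 31*s^2 + 125*s + 150)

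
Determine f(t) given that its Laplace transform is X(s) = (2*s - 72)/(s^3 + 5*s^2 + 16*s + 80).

Factor the denominator: s^3 + 5*s^2 + 16*s + 80 = (s + 5)*(s^2 + 16).
Partial fraction decomposition gives [-2/(s + 5)] + [2*s/(s^2 + 16)] + [-8/(s^2 + 16)].
Invert each term: -2/(s + 5) ↔ -2e^(-5t); 2·s/(s^2 + 16) ↔ 2cos(4t); -2·4/(s^2 + 16) ↔ -2sin(4t).

f(t) = -2*sin(4*t) + 2*cos(4*t) - 2*exp(-5*t)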